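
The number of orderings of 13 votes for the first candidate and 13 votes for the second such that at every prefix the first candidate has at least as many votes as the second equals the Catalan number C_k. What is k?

13

Reading a vote for the leader as '(' and for the other as ')' turns such a sequence into a balanced string of 13 pairs, so the count is C_13.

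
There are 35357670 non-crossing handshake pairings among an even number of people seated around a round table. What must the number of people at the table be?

32

Non-crossing handshake pairings of 2n people are counted by C_n; 35357670 = C_16.
So n = 16, and there are 2n = 32 people.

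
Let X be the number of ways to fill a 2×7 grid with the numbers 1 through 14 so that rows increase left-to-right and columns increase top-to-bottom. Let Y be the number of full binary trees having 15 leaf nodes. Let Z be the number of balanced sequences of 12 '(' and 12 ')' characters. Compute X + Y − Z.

2466857

Standard Young tableaux of shape 2×n are counted by C_n; here n = 7. So X = C_7 = 429.
Full binary trees with 15 leaves have 15−1 = 14 internal nodes, so there are C_14 of them. So Y = C_14 = 2674440.
Balanced strings of n pairs of brackets are counted by C_n; here n = 12. So Z = C_12 = 208012.
X + Y − Z = 429 + 2674440 − 208012 = 2466857.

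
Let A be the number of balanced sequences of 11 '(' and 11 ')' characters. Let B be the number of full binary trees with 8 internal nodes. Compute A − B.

With 11 pairs the number of balanced bracket strings is the Catalan number C_11. So A = C_11 = 58786.
The number of full binary trees on 8 internal nodes is the Catalan number C_8. So B = C_8 = 1430.
A − B = 58786 − 1430 = 57356.

57356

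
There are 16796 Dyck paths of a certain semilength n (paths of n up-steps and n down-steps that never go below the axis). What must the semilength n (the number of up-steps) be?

10

Dyck paths of semilength n are counted by C_n, and C_10 = 16796.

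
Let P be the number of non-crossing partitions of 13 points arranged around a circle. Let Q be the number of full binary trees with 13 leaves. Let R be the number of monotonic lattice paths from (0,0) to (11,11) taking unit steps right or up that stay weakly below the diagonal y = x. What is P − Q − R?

Non-crossing partitions of an n-element set are counted by C_n; here n = 13. So P = C_13 = 742900.
A full binary tree with L leaves has L−1 internal nodes and is counted by C_{L−1}; L = 13 gives C_12. So Q = C_12 = 208012.
Sub-diagonal monotone paths from (0,0) to (11,11) biject with Dyck paths of semilength 11, giving C_11. So R = C_11 = 58786.
P − Q − R = 742900 − 208012 − 58786 = 476102.

476102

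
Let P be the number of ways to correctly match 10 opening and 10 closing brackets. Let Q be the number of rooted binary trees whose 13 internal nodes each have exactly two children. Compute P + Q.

Balanced strings of n pairs of brackets are counted by C_n; here n = 10. So P = C_10 = 16796.
Full binary trees with n internal nodes are counted by C_n; here n = 13. So Q = C_13 = 742900.
P + Q = 16796 + 742900 = 759696.

759696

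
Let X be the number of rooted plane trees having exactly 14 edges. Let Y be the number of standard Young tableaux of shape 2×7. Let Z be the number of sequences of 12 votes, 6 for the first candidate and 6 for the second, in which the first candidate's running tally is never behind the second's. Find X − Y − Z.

2673879

Rooted ordered trees with n edges are counted by C_n; here n = 14. So X = C_14 = 2674440.
By the hook-length formula (or a Dyck-path bijection), SYT of shape 2×7 number C_7. So Y = C_7 = 429.
Reading a vote for the leader as '(' and for the other as ')' turns such a sequence into a balanced string of 6 pairs, so the count is C_6. So Z = C_6 = 132.
X − Y − Z = 2674440 − 429 − 132 = 2673879.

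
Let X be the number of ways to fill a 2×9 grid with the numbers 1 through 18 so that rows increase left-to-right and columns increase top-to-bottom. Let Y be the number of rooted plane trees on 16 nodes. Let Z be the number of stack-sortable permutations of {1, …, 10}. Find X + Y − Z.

By the hook-length formula (or a Dyck-path bijection), SYT of shape 2×9 number C_9. So X = C_9 = 4862.
A rooted plane tree on 16 nodes has 15 edges, and such trees are counted by C_15. So Y = C_15 = 9694845.
Stack-sortable permutations are exactly the 231-avoiding ones, counted by C_n; here n = 10. So Z = C_10 = 16796.
X + Y − Z = 4862 + 9694845 − 16796 = 9682911.

9682911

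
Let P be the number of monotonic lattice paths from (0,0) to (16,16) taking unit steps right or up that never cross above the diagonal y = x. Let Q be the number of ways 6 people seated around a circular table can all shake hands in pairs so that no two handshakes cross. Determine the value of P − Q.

35357665

Monotone paths in an n×n grid that stay weakly below the diagonal are counted by C_n; here n = 16. So P = C_16 = 35357670.
Non-crossing handshake pairings of 2n people are counted by C_n; 6 people gives n = 3. So Q = C_3 = 5.
P − Q = 35357670 − 5 = 35357665.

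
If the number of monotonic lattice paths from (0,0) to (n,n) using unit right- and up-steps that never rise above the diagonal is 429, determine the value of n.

Such diagonal-avoiding paths in an n×n grid are counted by C_n. The Catalan number equal to 429 is C_7.

7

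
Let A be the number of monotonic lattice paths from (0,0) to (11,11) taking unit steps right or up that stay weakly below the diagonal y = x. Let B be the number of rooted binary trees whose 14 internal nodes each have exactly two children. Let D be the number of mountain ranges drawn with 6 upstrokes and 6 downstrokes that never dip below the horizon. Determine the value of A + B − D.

Sub-diagonal monotone paths from (0,0) to (11,11) biject with Dyck paths of semilength 11, giving C_11. So A = C_11 = 58786.
Full binary trees with n internal nodes are counted by C_n; here n = 14. So B = C_14 = 2674440.
A Dyck path with 6 up-steps and 6 down-steps has semilength 6, so there are C_6 of them. So D = C_6 = 132.
A + B − D = 58786 + 2674440 − 132 = 2733094.

2733094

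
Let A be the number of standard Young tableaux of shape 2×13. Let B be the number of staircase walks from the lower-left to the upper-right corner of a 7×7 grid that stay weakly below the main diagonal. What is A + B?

Standard Young tableaux of shape 2×n are counted by C_n; here n = 13. So A = C_13 = 742900.
Sub-diagonal monotone paths from (0,0) to (7,7) biject with Dyck paths of semilength 7, giving C_7. So B = C_7 = 429.
A + B = 742900 + 429 = 743329.

743329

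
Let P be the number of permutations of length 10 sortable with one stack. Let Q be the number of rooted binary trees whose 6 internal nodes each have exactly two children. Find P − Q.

16664

Stack-sortable permutations are exactly the 231-avoiding ones, counted by C_n; here n = 10. So P = C_10 = 16796.
The number of full binary trees on 6 internal nodes is the Catalan number C_6. So Q = C_6 = 132.
P − Q = 16796 − 132 = 16664.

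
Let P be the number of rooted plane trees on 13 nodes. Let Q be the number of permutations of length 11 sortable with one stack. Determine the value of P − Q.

149226

A rooted plane tree on 13 nodes has 12 edges, and such trees are counted by C_12. So P = C_12 = 208012.
By Knuth's characterisation, the stack-sortable permutations of length 11 are the 231-avoiders, numbering C_11. So Q = C_11 = 58786.
P − Q = 208012 − 58786 = 149226.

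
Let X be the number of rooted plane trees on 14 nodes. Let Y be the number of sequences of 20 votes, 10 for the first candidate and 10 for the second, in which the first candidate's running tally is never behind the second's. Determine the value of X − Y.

726104

A rooted plane tree on 14 nodes has 13 edges, and such trees are counted by C_13. So X = C_13 = 742900.
Reading a vote for the leader as '(' and for the other as ')' turns such a sequence into a balanced string of 10 pairs, so the count is C_10. So Y = C_10 = 16796.
X − Y = 742900 − 16796 = 726104.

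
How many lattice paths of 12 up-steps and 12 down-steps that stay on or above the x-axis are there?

208012

Dyck paths of semilength n (length 2n) are counted by C_n; here n = 12.
C_12 = 208012.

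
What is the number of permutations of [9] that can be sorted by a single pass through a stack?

4862

By Knuth's characterisation, the stack-sortable permutations of length 9 are the 231-avoiders, numbering C_9.
C_9 = 4862.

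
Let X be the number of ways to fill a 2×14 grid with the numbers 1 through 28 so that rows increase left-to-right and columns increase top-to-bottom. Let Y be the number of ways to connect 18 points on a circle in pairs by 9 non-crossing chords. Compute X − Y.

By the hook-length formula (or a Dyck-path bijection), SYT of shape 2×14 number C_14. So X = C_14 = 2674440.
Non-crossing perfect matchings of 2n points on a circle are counted by C_n; with 18 points, n = 9. So Y = C_9 = 4862.
X − Y = 2674440 − 4862 = 2669578.

2669578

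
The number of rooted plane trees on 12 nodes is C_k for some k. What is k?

11

A rooted plane tree on 12 nodes has 11 edges, and such trees are counted by C_11.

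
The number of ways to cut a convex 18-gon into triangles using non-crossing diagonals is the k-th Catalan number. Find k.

Triangulations of a convex m-gon are counted by C_{m−2}; with m = 18 this is C_16.

16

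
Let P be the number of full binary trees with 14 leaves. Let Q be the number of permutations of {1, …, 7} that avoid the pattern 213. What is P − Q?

742471

Full binary trees with 14 leaves have 14−1 = 13 internal nodes, so there are C_13 of them. So P = C_13 = 742900.
For any fixed pattern of length 3, the pattern-avoiding permutations of [7] number C_7. So Q = C_7 = 429.
P − Q = 742900 − 429 = 742471.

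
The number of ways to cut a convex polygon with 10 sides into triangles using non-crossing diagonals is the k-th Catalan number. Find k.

The number of triangulations of a 10-gon is the Catalan number C_8 (index = sides − 2).

8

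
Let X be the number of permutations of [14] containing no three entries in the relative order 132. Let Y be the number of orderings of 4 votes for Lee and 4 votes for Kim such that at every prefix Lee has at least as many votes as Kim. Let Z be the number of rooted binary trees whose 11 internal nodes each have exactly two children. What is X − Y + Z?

Permutations of [n] avoiding any single length-3 pattern are counted by C_n; here n = 14. So X = C_14 = 2674440.
Ballot sequences with n votes each where one side never trails are Dyck words, counted by C_n; here n = 4. So Y = C_4 = 14.
Full binary trees with n internal nodes are counted by C_n; here n = 11. So Z = C_11 = 58786.
X − Y + Z = 2674440 − 14 + 58786 = 2733212.

2733212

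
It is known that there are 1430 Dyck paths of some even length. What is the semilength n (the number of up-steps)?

8

Dyck paths of semilength n are counted by C_n, and C_8 = 1430.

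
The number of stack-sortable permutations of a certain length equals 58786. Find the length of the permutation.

11

Stack-sortable permutations of [n] are counted by C_n; 58786 = C_11.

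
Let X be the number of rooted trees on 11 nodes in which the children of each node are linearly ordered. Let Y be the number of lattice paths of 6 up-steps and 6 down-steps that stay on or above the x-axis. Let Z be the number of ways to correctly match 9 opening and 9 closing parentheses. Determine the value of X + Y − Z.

Rooted ordered (plane) trees on m nodes have m−1 edges and are counted by C_{m−1}; m = 11 gives C_10. So X = C_10 = 16796.
A Dyck path with 6 up-steps and 6 down-steps has semilength 6, so there are C_6 of them. So Y = C_6 = 132.
With 9 pairs the number of balanced bracket strings is the Catalan number C_9. So Z = C_9 = 4862.
X + Y − Z = 16796 + 132 − 4862 = 12066.

12066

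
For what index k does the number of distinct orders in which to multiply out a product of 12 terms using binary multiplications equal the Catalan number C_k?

Ways to associate a product of 12 factors correspond to binary trees on 12 leaves, so the count is C_11.

11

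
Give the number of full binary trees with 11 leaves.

Full binary trees with 11 leaves have 11−1 = 10 internal nodes, so there are C_10 of them.
C_10 = 16796.

16796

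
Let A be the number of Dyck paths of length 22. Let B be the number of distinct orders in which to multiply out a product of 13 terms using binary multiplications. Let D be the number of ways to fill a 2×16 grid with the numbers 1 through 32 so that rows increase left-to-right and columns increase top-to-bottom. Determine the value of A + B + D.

35624468

Paths of 11 up- and 11 down-steps that never dip below the axis are Dyck paths; their count is C_11. So A = C_11 = 58786.
Parenthesizations of m factors correspond to full binary trees with m leaves, counted by C_{m−1}; m = 13 gives C_12. So B = C_12 = 208012.
Standard Young tableaux of shape 2×n are counted by C_n; here n = 16. So D = C_16 = 35357670.
A + B + D = 58786 + 208012 + 35357670 = 35624468.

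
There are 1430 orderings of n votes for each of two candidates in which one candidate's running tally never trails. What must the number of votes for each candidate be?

Such ballot sequences with n votes each are counted by C_n. The Catalan number equal to 1430 is C_8.

8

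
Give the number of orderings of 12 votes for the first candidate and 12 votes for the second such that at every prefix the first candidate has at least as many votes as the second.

Reading a vote for the leader as '(' and for the other as ')' turns such a sequence into a balanced string of 12 pairs, so the count is C_12.
C_12 = C_11 · 2(2·11+1)/(11+2) = 58786 · 46/13 = 208012.

208012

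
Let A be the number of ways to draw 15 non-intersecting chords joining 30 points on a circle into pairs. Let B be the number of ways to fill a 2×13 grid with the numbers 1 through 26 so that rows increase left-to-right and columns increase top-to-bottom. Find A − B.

8951945

Pairing 30 circle points by 15 non-crossing chords gives C_15 matchings. So A = C_15 = 9694845.
Standard Young tableaux of shape 2×n are counted by C_n; here n = 13. So B = C_13 = 742900.
A − B = 9694845 − 742900 = 8951945.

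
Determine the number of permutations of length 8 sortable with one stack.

By Knuth's characterisation, the stack-sortable permutations of length 8 are the 231-avoiders, numbering C_8.
C_8 = 1430.

1430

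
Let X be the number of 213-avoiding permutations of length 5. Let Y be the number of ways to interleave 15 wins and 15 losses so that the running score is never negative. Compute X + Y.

9694887

For any fixed pattern of length 3, the pattern-avoiding permutations of [5] number C_5. So X = C_5 = 42.
Reading a vote for the leader as '(' and for the other as ')' turns such a sequence into a balanced string of 15 pairs, so the count is C_15. So Y = C_15 = 9694845.
X + Y = 42 + 9694845 = 9694887.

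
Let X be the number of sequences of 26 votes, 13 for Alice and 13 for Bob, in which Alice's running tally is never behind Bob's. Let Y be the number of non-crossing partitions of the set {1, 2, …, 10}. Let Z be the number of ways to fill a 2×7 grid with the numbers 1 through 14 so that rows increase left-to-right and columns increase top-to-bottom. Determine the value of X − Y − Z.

725675

Reading a vote for the leader as '(' and for the other as ')' turns such a sequence into a balanced string of 13 pairs, so the count is C_13. So X = C_13 = 742900.
Non-crossing partitions of an n-element set are counted by C_n; here n = 10. So Y = C_10 = 16796.
Standard Young tableaux of shape 2×n are counted by C_n; here n = 7. So Z = C_7 = 429.
X − Y − Z = 742900 − 16796 − 429 = 725675.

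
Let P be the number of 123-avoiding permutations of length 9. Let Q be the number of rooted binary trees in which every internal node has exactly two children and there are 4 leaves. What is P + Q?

For any fixed pattern of length 3, the pattern-avoiding permutations of [9] number C_9. So P = C_9 = 4862.
A full binary tree with L leaves has L−1 internal nodes and is counted by C_{L−1}; L = 4 gives C_3. So Q = C_3 = 5.
P + Q = 4862 + 5 = 4867.

4867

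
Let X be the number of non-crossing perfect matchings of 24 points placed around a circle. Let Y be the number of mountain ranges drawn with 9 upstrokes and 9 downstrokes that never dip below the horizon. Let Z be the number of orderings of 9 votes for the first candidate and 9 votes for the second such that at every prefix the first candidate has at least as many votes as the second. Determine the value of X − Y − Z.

198288

Pairing 24 circle points by 12 non-crossing chords gives C_12 matchings. So X = C_12 = 208012.
Paths of 9 up- and 9 down-steps that never dip below the axis are Dyck paths; their count is C_9. So Y = C_9 = 4862.
Reading a vote for the leader as '(' and for the other as ')' turns such a sequence into a balanced string of 9 pairs, so the count is C_9. So Z = C_9 = 4862.
X − Y − Z = 208012 − 4862 − 4862 = 198288.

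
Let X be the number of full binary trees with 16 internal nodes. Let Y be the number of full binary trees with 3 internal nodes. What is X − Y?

35357665

Full binary trees with n internal nodes are counted by C_n; here n = 16. So X = C_16 = 35357670.
The number of full binary trees on 3 internal nodes is the Catalan number C_3. So Y = C_3 = 5.
X − Y = 35357670 − 5 = 35357665.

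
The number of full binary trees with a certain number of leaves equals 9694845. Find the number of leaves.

16

Full binary trees with L leaves are counted by C_{L−1}. Since C_15 = 9694845, the index is 15.
So the index is 15, and the number of leaves is 15 + 1 = 16.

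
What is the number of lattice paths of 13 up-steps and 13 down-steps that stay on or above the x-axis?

A Dyck path with 13 up-steps and 13 down-steps has semilength 13, so there are C_13 of them.
C_13 = 742900.

742900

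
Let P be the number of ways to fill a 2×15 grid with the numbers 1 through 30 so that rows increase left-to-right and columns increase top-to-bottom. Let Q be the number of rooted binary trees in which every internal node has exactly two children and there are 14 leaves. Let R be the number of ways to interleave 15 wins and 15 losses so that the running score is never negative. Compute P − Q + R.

18646790

By the hook-length formula (or a Dyck-path bijection), SYT of shape 2×15 number C_15. So P = C_15 = 9694845.
Full binary trees with 14 leaves have 14−1 = 13 internal nodes, so there are C_13 of them. So Q = C_13 = 742900.
Reading a vote for the leader as '(' and for the other as ')' turns such a sequence into a balanced string of 15 pairs, so the count is C_15. So R = C_15 = 9694845.
P − Q + R = 9694845 − 742900 + 9694845 = 18646790.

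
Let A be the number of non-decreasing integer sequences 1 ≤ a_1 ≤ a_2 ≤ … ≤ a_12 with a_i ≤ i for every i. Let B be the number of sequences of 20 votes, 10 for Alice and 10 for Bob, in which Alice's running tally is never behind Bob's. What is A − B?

Weakly increasing sequences with a_i ≤ i biject with Dyck paths of semilength 12, so there are C_12. So A = C_12 = 208012.
Reading a vote for the leader as '(' and for the other as ')' turns such a sequence into a balanced string of 10 pairs, so the count is C_10. So B = C_10 = 16796.
A − B = 208012 − 16796 = 191216.

191216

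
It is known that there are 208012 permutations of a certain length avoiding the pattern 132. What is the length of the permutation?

12

Permutations of [n] avoiding a fixed length-3 pattern are counted by C_n; 208012 = C_12.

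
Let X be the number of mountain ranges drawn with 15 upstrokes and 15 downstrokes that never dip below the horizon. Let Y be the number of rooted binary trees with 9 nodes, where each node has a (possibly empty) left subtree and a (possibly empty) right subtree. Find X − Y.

A Dyck path with 15 up-steps and 15 down-steps has semilength 15, so there are C_15 of them. So X = C_15 = 9694845.
Rooted binary trees with 9 nodes (each child slot possibly empty) number C_9. So Y = C_9 = 4862.
X − Y = 9694845 − 4862 = 9689983.

9689983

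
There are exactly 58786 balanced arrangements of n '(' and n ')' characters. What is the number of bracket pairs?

11

Balanced strings of n bracket-pairs are counted by C_n; 58786 = C_11.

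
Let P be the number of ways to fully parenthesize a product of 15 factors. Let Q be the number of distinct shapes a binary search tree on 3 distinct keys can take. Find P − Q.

2674435

Ways to associate a product of 15 factors correspond to binary trees on 15 leaves, so the count is C_14. So P = C_14 = 2674440.
Rooted binary trees with 3 nodes (each child slot possibly empty) number C_3. So Q = C_3 = 5.
P − Q = 2674440 − 5 = 2674435.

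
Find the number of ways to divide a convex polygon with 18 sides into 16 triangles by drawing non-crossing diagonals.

35357670

The number of triangulations of an 18-gon is the Catalan number C_16 (index = sides − 2).
C_16 = C_15 · 2(2·15+1)/(15+2) = 9694845 · 62/17 = 35357670.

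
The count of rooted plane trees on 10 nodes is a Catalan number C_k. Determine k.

Rooted ordered (plane) trees on m nodes have m−1 edges and are counted by C_{m−1}; m = 10 gives C_9.

9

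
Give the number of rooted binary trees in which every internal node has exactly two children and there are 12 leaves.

Full binary trees with 12 leaves have 12−1 = 11 internal nodes, so there are C_11 of them.
C_11 = 58786.

58786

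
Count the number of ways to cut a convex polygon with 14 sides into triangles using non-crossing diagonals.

208012

Triangulations of a convex m-gon are counted by C_{m−2}; with m = 14 this is C_12.
C_12 = C(24,12)/13 = 2704156/13 = 208012.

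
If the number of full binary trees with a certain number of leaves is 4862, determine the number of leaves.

Full binary trees with L leaves are counted by C_{L−1}, and C_9 = 4862.
So the index is 9, and the number of leaves is 9 + 1 = 10.

10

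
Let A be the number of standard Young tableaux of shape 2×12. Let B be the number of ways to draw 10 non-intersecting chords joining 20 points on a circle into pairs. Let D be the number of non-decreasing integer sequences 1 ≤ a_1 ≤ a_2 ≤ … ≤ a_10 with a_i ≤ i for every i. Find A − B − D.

174420

By the hook-length formula (or a Dyck-path bijection), SYT of shape 2×12 number C_12. So A = C_12 = 208012.
Non-crossing perfect matchings of 2n points on a circle are counted by C_n; with 20 points, n = 10. So B = C_10 = 16796.
Such sub-staircase sequences of length n are counted by C_n; here n = 10. So D = C_10 = 16796.
A − B − D = 208012 − 16796 − 16796 = 174420.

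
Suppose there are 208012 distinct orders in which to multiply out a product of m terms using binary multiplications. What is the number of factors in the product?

13

Parenthesizations of m factors are counted by C_{m−1}, and C_12 = 208012.
So the index is 12, and the number of factors is 12 + 1 = 13.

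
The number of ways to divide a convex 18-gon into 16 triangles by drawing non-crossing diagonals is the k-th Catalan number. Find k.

16

A convex 18-gon is triangulated into 16 triangles, and the number of such triangulations is the Catalan number C_{18−2} = C_16.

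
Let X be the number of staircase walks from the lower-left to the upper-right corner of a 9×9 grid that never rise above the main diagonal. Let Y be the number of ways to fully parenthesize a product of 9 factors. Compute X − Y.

Monotone paths in an n×n grid that stay weakly below the diagonal are counted by C_n; here n = 9. So X = C_9 = 4862.
Ways to associate a product of 9 factors correspond to binary trees on 9 leaves, so the count is C_8. So Y = C_8 = 1430.
X − Y = 4862 − 1430 = 3432.

3432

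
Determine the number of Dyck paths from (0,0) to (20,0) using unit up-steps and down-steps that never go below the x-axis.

Dyck paths of semilength n (length 2n) are counted by C_n; here n = 10.
C_10 = C(20,10)/11 = 184756/11 = 16796.

16796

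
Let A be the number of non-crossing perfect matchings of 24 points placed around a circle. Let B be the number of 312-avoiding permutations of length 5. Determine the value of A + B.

Pairing 24 circle points by 12 non-crossing chords gives C_12 matchings. So A = C_12 = 208012.
For any fixed pattern of length 3, the pattern-avoiding permutations of [5] number C_5. So B = C_5 = 42.
A + B = 208012 + 42 = 208054.

208054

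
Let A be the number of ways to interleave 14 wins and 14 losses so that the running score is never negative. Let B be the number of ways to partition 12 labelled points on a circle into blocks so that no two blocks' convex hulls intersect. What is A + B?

Reading a vote for the leader as '(' and for the other as ')' turns such a sequence into a balanced string of 14 pairs, so the count is C_14. So A = C_14 = 2674440.
Non-crossing partitions of an n-element set are counted by C_n; here n = 12. So B = C_12 = 208012.
A + B = 2674440 + 208012 = 2882452.

2882452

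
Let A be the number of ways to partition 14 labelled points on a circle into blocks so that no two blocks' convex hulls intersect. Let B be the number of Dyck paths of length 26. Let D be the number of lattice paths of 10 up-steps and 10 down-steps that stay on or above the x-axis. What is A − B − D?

1914744

Non-crossing partitions of an n-element set are counted by C_n; here n = 14. So A = C_14 = 2674440.
A Dyck path with 13 up-steps and 13 down-steps has semilength 13, so there are C_13 of them. So B = C_13 = 742900.
Paths of 10 up- and 10 down-steps that never dip below the axis are Dyck paths; their count is C_10. So D = C_10 = 16796.
A − B − D = 2674440 − 742900 − 16796 = 1914744.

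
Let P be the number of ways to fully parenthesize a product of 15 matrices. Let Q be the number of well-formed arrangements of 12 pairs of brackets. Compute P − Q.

Parenthesizations of m factors correspond to full binary trees with m leaves, counted by C_{m−1}; m = 15 gives C_14. So P = C_14 = 2674440.
With 12 pairs the number of balanced bracket strings is the Catalan number C_12. So Q = C_12 = 208012.
P − Q = 2674440 − 208012 = 2466428.

2466428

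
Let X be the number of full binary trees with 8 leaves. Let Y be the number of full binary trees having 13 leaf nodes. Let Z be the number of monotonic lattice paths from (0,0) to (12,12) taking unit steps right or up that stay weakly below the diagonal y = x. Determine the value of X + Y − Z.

A full binary tree with L leaves has L−1 internal nodes and is counted by C_{L−1}; L = 8 gives C_7. So X = C_7 = 429.
A full binary tree with L leaves has L−1 internal nodes and is counted by C_{L−1}; L = 13 gives C_12. So Y = C_12 = 208012.
Sub-diagonal monotone paths from (0,0) to (12,12) biject with Dyck paths of semilength 12, giving C_12. So Z = C_12 = 208012.
X + Y − Z = 429 + 208012 − 208012 = 429.

429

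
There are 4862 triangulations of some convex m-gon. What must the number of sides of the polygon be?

11

Triangulations of a convex m-gon are counted by C_{m−2}. Since C_9 = 4862, the index is 9.
So m − 2 = 9, giving m = 11 sides.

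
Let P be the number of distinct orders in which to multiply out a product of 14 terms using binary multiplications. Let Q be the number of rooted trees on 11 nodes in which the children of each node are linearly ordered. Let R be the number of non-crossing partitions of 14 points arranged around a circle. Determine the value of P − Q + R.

Ways to associate a product of 14 factors correspond to binary trees on 14 leaves, so the count is C_13. So P = C_13 = 742900.
Rooted ordered (plane) trees on m nodes have m−1 edges and are counted by C_{m−1}; m = 11 gives C_10. So Q = C_10 = 16796.
Non-crossing partitions of an n-element set are counted by C_n; here n = 14. So R = C_14 = 2674440.
P − Q + R = 742900 − 16796 + 2674440 = 3400544.

3400544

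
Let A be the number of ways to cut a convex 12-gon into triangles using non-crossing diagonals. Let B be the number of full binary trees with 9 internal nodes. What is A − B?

The number of triangulations of a 12-gon is the Catalan number C_10 (index = sides − 2). So A = C_10 = 16796.
The number of full binary trees on 9 internal nodes is the Catalan number C_9. So B = C_9 = 4862.
A − B = 16796 − 4862 = 11934.

11934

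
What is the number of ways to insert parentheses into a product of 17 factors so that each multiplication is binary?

35357670

Ways to associate a product of 17 factors correspond to binary trees on 17 leaves, so the count is C_16.
C_16 = C_15 · 2(2·15+1)/(15+2) = 9694845 · 62/17 = 35357670.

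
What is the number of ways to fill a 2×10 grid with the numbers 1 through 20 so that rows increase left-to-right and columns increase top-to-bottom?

16796

Standard Young tableaux of shape 2×n are counted by C_n; here n = 10.
C_10 = C(20,10)/11 = 184756/11 = 16796.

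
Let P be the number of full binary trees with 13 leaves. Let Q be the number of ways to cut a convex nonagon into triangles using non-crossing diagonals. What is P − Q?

207583

Full binary trees with 13 leaves have 13−1 = 12 internal nodes, so there are C_12 of them. So P = C_12 = 208012.
Triangulations of a convex m-gon are counted by C_{m−2}; with m = 9 this is C_7. So Q = C_7 = 429.
P − Q = 208012 − 429 = 207583.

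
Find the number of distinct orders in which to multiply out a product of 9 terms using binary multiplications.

Ways to associate a product of 9 factors correspond to binary trees on 9 leaves, so the count is C_8.
C_8 = C(16,8)/9 = 12870/9 = 1430.

1430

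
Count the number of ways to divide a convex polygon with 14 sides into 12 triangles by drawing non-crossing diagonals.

208012

The number of triangulations of a 14-gon is the Catalan number C_12 (index = sides − 2).
C_12 = 208012.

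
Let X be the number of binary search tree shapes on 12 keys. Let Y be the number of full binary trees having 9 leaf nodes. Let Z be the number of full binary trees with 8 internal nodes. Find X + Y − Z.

Rooted binary trees with 12 nodes (each child slot possibly empty) number C_12. So X = C_12 = 208012.
A full binary tree with L leaves has L−1 internal nodes and is counted by C_{L−1}; L = 9 gives C_8. So Y = C_8 = 1430.
Full binary trees with n internal nodes are counted by C_n; here n = 8. So Z = C_8 = 1430.
X + Y − Z = 208012 + 1430 − 1430 = 208012.

208012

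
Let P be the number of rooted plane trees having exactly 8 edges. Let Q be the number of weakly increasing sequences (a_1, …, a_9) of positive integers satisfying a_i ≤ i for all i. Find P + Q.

6292

A rooted plane tree with 8 edges has 9 nodes, and the count is C_8. So P = C_8 = 1430.
Such sub-staircase sequences of length n are counted by C_n; here n = 9. So Q = C_9 = 4862.
P + Q = 1430 + 4862 = 6292.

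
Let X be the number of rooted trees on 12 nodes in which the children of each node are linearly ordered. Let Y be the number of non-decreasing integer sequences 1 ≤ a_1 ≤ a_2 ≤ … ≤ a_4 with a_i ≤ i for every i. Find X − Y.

58772

A rooted plane tree on 12 nodes has 11 edges, and such trees are counted by C_11. So X = C_11 = 58786.
Such sub-staircase sequences of length n are counted by C_n; here n = 4. So Y = C_4 = 14.
X − Y = 58786 − 14 = 58772.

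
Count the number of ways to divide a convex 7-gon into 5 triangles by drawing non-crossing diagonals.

42

A convex 7-gon is triangulated into 5 triangles, and the number of such triangulations is the Catalan number C_{7−2} = C_5.
C_5 = C_4 · 2(2·4+1)/(4+2) = 14 · 18/6 = 42.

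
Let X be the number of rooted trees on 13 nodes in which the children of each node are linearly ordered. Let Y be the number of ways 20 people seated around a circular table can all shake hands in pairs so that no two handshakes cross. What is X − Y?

191216

Rooted ordered (plane) trees on m nodes have m−1 edges and are counted by C_{m−1}; m = 13 gives C_12. So X = C_12 = 208012.
With 20 = 2·10 people, non-crossing handshake pairings are non-crossing perfect matchings on a circle, counted by C_10. So Y = C_10 = 16796.
X − Y = 208012 − 16796 = 191216.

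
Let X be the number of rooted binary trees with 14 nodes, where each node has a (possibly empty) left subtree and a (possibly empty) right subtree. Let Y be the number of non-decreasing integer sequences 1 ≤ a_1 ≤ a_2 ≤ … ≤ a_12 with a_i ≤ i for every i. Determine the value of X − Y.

2466428

Binary trees (left/right distinguished) on n nodes are counted by C_n; here n = 14. So X = C_14 = 2674440.
Such sub-staircase sequences of length n are counted by C_n; here n = 12. So Y = C_12 = 208012.
X − Y = 2674440 − 208012 = 2466428.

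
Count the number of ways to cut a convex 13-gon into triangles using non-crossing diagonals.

58786

The number of triangulations of a 13-gon is the Catalan number C_11 (index = sides − 2).
C_11 = C(22,11)/12 = 705432/12 = 58786.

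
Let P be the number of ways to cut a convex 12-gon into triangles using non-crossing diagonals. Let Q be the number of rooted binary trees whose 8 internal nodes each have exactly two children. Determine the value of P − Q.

15366

Triangulations of a convex m-gon are counted by C_{m−2}; with m = 12 this is C_10. So P = C_10 = 16796.
Full binary trees with n internal nodes are counted by C_n; here n = 8. So Q = C_8 = 1430.
P − Q = 16796 − 1430 = 15366.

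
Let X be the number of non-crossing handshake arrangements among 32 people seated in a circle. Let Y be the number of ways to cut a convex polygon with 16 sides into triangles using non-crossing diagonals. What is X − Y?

32683230

Non-crossing handshake pairings of 2n people are counted by C_n; 32 people gives n = 16. So X = C_16 = 35357670.
Triangulations of a convex m-gon are counted by C_{m−2}; with m = 16 this is C_14. So Y = C_14 = 2674440.
X − Y = 35357670 − 2674440 = 32683230.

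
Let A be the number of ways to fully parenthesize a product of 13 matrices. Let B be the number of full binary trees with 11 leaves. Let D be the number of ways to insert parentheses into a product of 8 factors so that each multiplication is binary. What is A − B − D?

190787

Bracketing 13 factors into binary products is counted by C_{13−1} = C_12. So A = C_12 = 208012.
A full binary tree with L leaves has L−1 internal nodes and is counted by C_{L−1}; L = 11 gives C_10. So B = C_10 = 16796.
Bracketing 8 factors into binary products is counted by C_{8−1} = C_7. So D = C_7 = 429.
A − B − D = 208012 − 16796 − 429 = 190787.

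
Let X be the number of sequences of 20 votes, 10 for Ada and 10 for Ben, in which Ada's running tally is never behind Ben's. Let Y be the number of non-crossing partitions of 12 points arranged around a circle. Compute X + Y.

Reading a vote for the leader as '(' and for the other as ')' turns such a sequence into a balanced string of 10 pairs, so the count is C_10. So X = C_10 = 16796.
Non-crossing partitions of an n-element set are counted by C_n; here n = 12. So Y = C_12 = 208012.
X + Y = 16796 + 208012 = 224808.

224808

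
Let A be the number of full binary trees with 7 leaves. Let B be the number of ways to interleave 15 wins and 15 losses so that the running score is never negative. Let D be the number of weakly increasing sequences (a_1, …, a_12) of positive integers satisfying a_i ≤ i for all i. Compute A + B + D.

9902989

A full binary tree with L leaves has L−1 internal nodes and is counted by C_{L−1}; L = 7 gives C_6. So A = C_6 = 132.
Ballot sequences with n votes each where one side never trails are Dyck words, counted by C_n; here n = 15. So B = C_15 = 9694845.
Weakly increasing sequences with a_i ≤ i biject with Dyck paths of semilength 12, so there are C_12. So D = C_12 = 208012.
A + B + D = 132 + 9694845 + 208012 = 9902989.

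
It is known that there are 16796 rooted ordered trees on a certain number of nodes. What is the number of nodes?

Rooted ordered trees on m nodes are counted by C_{m−1}. Since C_10 = 16796, the index is 10.
So the index is 10, and the number of nodes is 10 + 1 = 11.

11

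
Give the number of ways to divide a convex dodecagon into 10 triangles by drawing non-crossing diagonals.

16796

The number of triangulations of a 12-gon is the Catalan number C_10 (index = sides − 2).
C_10 = 16796.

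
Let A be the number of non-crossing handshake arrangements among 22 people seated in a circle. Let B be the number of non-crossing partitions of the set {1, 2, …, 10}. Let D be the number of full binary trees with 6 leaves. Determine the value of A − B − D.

41948

Non-crossing handshake pairings of 2n people are counted by C_n; 22 people gives n = 11. So A = C_11 = 58786.
The non-crossing partitions of [10] form a lattice of size C_10. So B = C_10 = 16796.
Full binary trees with 6 leaves have 6−1 = 5 internal nodes, so there are C_5 of them. So D = C_5 = 42.
A − B − D = 58786 − 16796 − 42 = 41948.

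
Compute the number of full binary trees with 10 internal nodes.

16796

The number of full binary trees on 10 internal nodes is the Catalan number C_10.
C_10 = 16796.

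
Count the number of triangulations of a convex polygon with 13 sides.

58786

Triangulations of a convex m-gon are counted by C_{m−2}; with m = 13 this is C_11.
C_11 = 58786.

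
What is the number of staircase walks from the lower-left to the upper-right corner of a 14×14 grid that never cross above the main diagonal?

Monotone paths in an n×n grid that stay weakly below the diagonal are counted by C_n; here n = 14.
C_14 = 2674440.

2674440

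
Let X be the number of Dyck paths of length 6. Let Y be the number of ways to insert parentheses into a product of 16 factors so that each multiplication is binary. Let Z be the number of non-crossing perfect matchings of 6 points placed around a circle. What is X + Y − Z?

Paths of 3 up- and 3 down-steps that never dip below the axis are Dyck paths; their count is C_3. So X = C_3 = 5.
Parenthesizations of m factors correspond to full binary trees with m leaves, counted by C_{m−1}; m = 16 gives C_15. So Y = C_15 = 9694845.
Pairing 6 circle points by 3 non-crossing chords gives C_3 matchings. So Z = C_3 = 5.
X + Y − Z = 5 + 9694845 − 5 = 9694845.

9694845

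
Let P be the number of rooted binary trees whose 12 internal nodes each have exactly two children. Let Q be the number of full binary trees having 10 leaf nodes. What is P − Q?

203150

Full binary trees with n internal nodes are counted by C_n; here n = 12. So P = C_12 = 208012.
A full binary tree with L leaves has L−1 internal nodes and is counted by C_{L−1}; L = 10 gives C_9. So Q = C_9 = 4862.
P − Q = 208012 − 4862 = 203150.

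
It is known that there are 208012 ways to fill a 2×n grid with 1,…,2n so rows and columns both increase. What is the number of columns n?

Standard Young tableaux of shape 2×n are counted by C_n, and C_12 = 208012.

12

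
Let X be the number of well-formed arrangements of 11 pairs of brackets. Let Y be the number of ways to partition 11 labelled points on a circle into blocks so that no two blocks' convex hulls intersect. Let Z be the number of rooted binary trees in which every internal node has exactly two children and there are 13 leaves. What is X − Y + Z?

With 11 pairs the number of balanced bracket strings is the Catalan number C_11. So X = C_11 = 58786.
The non-crossing partitions of [11] form a lattice of size C_11. So Y = C_11 = 58786.
Full binary trees with 13 leaves have 13−1 = 12 internal nodes, so there are C_12 of them. So Z = C_12 = 208012.
X − Y + Z = 58786 − 58786 + 208012 = 208012.

208012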